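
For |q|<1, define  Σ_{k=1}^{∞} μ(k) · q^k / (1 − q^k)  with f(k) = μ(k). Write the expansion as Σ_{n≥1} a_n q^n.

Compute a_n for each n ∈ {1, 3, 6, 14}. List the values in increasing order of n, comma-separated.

1, 0, 0, 0

n=1: 1·1  μ→[1]=1
q^3  k|3↦μ(k): 1:1 3:-1  a_3=0
[q^6] μ(6)=1,μ(3)=-1,μ(2)=-1,μ(1)=1 ⇒ 0
n=14: 14·1 7·2 2·7 1·14  μ→[1+(-1)+(-1)+1]=0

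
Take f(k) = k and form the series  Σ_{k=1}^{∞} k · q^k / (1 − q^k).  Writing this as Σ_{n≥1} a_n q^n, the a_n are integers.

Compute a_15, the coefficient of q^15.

q^15  k|15↦f(k): 1:1 3:3 5:5 15:15  a_15=24

a_15 = 24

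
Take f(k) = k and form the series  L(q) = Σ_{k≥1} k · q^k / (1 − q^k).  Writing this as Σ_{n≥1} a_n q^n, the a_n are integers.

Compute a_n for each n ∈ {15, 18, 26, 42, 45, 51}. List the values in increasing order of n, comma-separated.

n=15: 1·15 3·5 5·3 15·1  f→[1+3+5+15]=24
[q^18] f(1)=1,f(2)=2,f(3)=3,f(6)=6,f(9)=9,f(18)=18 ⇒ 39
q^26  k|26↦f(k): 26:26 13:13 2:2 1:1  a_26=42
[q^42] f(1)=1,f(2)=2,f(3)=3,f(6)=6,f(7)=7,f(14)=14,f(21)=21,f(42)=42 ⇒ 96
d|45:{45,15,9,5,3,1}  Σf=45+15+9+5+3+1=78
d|51:{1,3,17,51}  Σf=1+3+17+51=72

24, 39, 42, 96, 78, 72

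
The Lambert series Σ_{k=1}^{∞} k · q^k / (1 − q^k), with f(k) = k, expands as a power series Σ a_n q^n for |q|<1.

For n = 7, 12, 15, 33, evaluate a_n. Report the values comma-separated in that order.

8, 28, 24, 48

d|7:{7,1}  Σf=7+1=8
q^12  k|12↦f(k): 12:12 6:6 4:4 3:3 2:2 1:1  a_12=28
d|15:{1,3,5,15}  Σf=1+3+5+15=24
q^33  k|33↦f(k): 1:1 3:3 11:11 33:33  a_33=48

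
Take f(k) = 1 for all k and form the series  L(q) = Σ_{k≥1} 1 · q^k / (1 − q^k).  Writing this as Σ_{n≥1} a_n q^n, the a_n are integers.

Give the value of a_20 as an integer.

d|20:{20,10,5,4,2,1}  Σf=1+1+1+1+1+1=6

a_20 = 6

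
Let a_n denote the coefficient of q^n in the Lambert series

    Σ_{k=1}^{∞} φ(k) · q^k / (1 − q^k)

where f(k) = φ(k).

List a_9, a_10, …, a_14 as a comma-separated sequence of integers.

q^9  k|9↦φ(k): 1:1 3:2 9:6  a_9=9
n=10: 10·1 5·2 2·5 1·10  φ→[4+4+1+1]=10
q^11  k|11↦φ(k): 1:1 11:10  a_11=11
[q^12] φ(12)=4,φ(6)=2,φ(4)=2,φ(3)=2,φ(2)=1,φ(1)=1 ⇒ 12
n=13: 13·1 1·13  φ→[12+1]=13
n=14: 1·14 2·7 7·2 14·1  φ→[1+1+6+6]=14

9, 10, 11, 12, 13, 14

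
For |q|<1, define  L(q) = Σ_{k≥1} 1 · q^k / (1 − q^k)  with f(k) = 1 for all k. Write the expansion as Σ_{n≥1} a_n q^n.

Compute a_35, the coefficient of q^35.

a_35 = 4

d|35:{1,5,7,35}  Σf=1+1+1+1=4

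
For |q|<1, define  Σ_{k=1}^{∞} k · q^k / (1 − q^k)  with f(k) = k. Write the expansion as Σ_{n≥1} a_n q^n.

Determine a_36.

q^36  k|36↦f(k): 1:1 2:2 3:3 4:4 6:6 9:9 12:12 18:18 36:36  a_36=91

a_36 = 91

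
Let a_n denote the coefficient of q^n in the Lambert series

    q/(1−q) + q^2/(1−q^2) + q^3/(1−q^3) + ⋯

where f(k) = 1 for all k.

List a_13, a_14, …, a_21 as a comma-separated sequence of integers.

n=13: 1·13 13·1  f→[1+1]=2
q^14  k|14↦f(k): 1:1 2:1 7:1 14:1  a_14=4
q^15  k|15↦f(k): 1:1 3:1 5:1 15:1  a_15=4
[q^16] f(16)=1,f(8)=1,f(4)=1,f(2)=1,f(1)=1 ⇒ 5
[q^17] f(17)=1,f(1)=1 ⇒ 2
q^18  k|18↦f(k): 1:1 2:1 3:1 6:1 9:1 18:1  a_18=6
n=19: 19·1 1·19  f→[1+1]=2
n=20: 20·1 10·2 5·4 4·5 2·10 1·20  f→[1+1+1+1+1+1]=6
n=21: 21·1 7·3 3·7 1·21  f→[1+1+1+1]=4

2, 4, 4, 5, 2, 6, 2, 6, 4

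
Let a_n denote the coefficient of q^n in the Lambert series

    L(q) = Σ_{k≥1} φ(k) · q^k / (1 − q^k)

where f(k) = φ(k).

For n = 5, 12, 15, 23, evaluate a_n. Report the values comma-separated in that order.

d|5:{1,5}  Σφ=1+4=5
n=12: 1·12 2·6 3·4 4·3 6·2 12·1  φ→[1+1+2+2+2+4]=12
q^15  k|15↦φ(k): 1:1 3:2 5:4 15:8  a_15=15
d|23:{1,23}  Σφ=1+22=23

5, 12, 15, 23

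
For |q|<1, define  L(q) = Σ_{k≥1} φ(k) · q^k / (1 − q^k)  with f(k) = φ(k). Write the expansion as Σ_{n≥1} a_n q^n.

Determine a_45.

n=45: 45·1 15·3 9·5 5·9 3·15 1·45  φ→[24+8+6+4+2+1]=45

a_45 = 45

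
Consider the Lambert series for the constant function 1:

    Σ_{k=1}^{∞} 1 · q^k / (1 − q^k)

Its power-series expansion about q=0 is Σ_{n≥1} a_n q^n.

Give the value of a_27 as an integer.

q^27  k|27↦f(k): 27:1 9:1 3:1 1:1  a_27=4

a_27 = 4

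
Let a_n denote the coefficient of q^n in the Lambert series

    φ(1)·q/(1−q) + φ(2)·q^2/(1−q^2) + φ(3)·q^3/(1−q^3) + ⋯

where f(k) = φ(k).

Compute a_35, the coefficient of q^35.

[q^35] φ(1)=1,φ(5)=4,φ(7)=6,φ(35)=24 ⇒ 35

a_35 = 35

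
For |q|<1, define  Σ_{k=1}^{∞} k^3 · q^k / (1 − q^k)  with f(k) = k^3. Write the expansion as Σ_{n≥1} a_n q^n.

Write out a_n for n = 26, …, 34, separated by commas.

q^26  k|26↦f(k): 26:17576 13:2197 2:8 1:1  a_26=19782
q^27  k|27↦f(k): 27:19683 9:729 3:27 1:1  a_27=20440
[q^28] f(28)=21952,f(14)=2744,f(7)=343,f(4)=64,f(2)=8,f(1)=1 ⇒ 25112
[q^29] f(1)=1,f(29)=24389 ⇒ 24390
d|30:{30,15,10,6,5,3,2,1}  Σf=27000+3375+1000+216+125+27+8+1=31752
[q^31] f(31)=29791,f(1)=1 ⇒ 29792
[q^32] f(32)=32768,f(16)=4096,f(8)=512,f(4)=64,f(2)=8,f(1)=1 ⇒ 37449
n=33: 33·1 11·3 3·11 1·33  f→[35937+1331+27+1]=37296
n=34: 34·1 17·2 2·17 1·34  f→[39304+4913+8+1]=44226

19782, 20440, 25112, 24390, 31752, 29792, 37449, 37296, 44226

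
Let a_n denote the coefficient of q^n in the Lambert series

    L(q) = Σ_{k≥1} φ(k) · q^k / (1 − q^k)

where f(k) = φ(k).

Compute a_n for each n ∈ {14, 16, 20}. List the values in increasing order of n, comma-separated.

n=14: 14·1 7·2 2·7 1·14  φ→[6+6+1+1]=14
n=16: 16·1 8·2 4·4 2·8 1·16  φ→[8+4+2+1+1]=16
q^20  k|20↦φ(k): 1:1 2:1 4:2 5:4 10:4 20:8  a_20=20

14, 16, 20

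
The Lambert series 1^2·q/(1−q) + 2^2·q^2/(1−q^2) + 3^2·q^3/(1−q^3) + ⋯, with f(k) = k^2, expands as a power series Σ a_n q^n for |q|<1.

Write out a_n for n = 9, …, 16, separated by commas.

n=9: 9·1 3·3 1·9  f→[81+9+1]=91
d|10:{10,5,2,1}  Σf=100+25+4+1=130
d|11:{1,11}  Σf=1+121=122
q^12  k|12↦f(k): 1:1 2:4 3:9 4:16 6:36 12:144  a_12=210
[q^13] f(1)=1,f(13)=169 ⇒ 170
n=14: 14·1 7·2 2·7 1·14  f→[196+49+4+1]=250
q^15  k|15↦f(k): 15:225 5:25 3:9 1:1  a_15=260
d|16:{1,2,4,8,16}  Σf=1+4+16+64+256=341

91, 130, 122, 210, 170, 250, 260, 341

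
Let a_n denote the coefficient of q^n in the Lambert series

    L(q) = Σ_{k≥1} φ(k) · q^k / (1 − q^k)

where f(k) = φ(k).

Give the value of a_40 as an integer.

d|40:{1,2,4,5,8,10,20,40}  Σφ=1+1+2+4+4+4+8+16=40

a_40 = 40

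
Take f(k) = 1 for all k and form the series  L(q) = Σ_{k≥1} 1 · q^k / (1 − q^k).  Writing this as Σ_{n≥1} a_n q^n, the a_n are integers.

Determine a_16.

[q^16] f(1)=1,f(2)=1,f(4)=1,f(8)=1,f(16)=1 ⇒ 5

a_16 = 5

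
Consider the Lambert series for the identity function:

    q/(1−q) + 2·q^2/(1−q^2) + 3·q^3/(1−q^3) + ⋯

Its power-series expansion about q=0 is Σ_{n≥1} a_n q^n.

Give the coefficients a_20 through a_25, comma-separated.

n=20: 20·1 10·2 5·4 4·5 2·10 1·20  f→[20+10+5+4+2+1]=42
q^21  k|21↦f(k): 21:21 7:7 3:3 1:1  a_21=32
[q^22] f(22)=22,f(11)=11,f(2)=2,f(1)=1 ⇒ 36
q^23  k|23↦f(k): 23:23 1:1  a_23=24
q^24  k|24↦f(k): 1:1 2:2 3:3 4:4 6:6 8:8 12:12 24:24  a_24=60
[q^25] f(25)=25,f(5)=5,f(1)=1 ⇒ 31

42, 32, 36, 24, 60, 31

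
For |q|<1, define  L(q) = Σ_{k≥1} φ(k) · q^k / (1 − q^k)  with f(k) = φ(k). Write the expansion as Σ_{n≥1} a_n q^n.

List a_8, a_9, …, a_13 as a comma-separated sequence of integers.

q^8  k|8↦φ(k): 1:1 2:1 4:2 8:4  a_8=8
[q^9] φ(9)=6,φ(3)=2,φ(1)=1 ⇒ 9
d|10:{10,5,2,1}  Σφ=4+4+1+1=10
n=11: 1·11 11·1  φ→[1+10]=11
q^12  k|12↦φ(k): 12:4 6:2 4:2 3:2 2:1 1:1  a_12=12
n=13: 1·13 13·1  φ→[1+12]=13

8, 9, 10, 11, 12, 13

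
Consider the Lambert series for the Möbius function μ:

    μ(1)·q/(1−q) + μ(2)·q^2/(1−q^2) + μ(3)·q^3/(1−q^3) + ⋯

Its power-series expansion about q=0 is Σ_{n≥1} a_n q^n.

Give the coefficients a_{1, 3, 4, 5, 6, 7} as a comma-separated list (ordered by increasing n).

[q^1] μ(1)=1 ⇒ 1
d|3:{1,3}  Σμ=1+(-1)=0
q^4  k|4↦μ(k): 1:1 2:-1 4:0  a_4=0
d|5:{1,5}  Σμ=1+(-1)=0
d|6:{6,3,2,1}  Σμ=1+(-1)+(-1)+1=0
[q^7] μ(1)=1,μ(7)=-1 ⇒ 0

1, 0, 0, 0, 0, 0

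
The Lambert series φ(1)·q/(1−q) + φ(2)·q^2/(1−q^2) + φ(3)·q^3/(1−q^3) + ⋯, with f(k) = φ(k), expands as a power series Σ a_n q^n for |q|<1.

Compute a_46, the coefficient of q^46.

d|46:{46,23,2,1}  Σφ=22+22+1+1=46

a_46 = 46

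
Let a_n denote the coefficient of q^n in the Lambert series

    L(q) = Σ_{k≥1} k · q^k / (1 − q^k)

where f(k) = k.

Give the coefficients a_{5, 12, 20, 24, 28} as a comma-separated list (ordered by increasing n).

6, 28, 42, 60, 56

q^5  k|5↦f(k): 1:1 5:5  a_5=6
n=12: 12·1 6·2 4·3 3·4 2·6 1·12  f→[12+6+4+3+2+1]=28
n=20: 20·1 10·2 5·4 4·5 2·10 1·20  f→[20+10+5+4+2+1]=42
n=24: 1·24 2·12 3·8 4·6 6·4 8·3 12·2 24·1  f→[1+2+3+4+6+8+12+24]=60
[q^28] f(1)=1,f(2)=2,f(4)=4,f(7)=7,f(14)=14,f(28)=28 ⇒ 56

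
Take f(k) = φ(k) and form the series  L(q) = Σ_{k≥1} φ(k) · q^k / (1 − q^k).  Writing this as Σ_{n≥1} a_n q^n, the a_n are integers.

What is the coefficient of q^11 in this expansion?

n=11: 1·11 11·1  φ→[1+10]=11

a_11 = 11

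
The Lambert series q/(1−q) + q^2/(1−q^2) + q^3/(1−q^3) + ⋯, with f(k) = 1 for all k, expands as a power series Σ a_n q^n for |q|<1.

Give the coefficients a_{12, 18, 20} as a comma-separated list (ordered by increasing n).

6, 6, 6

n=12: 1·12 2·6 3·4 4·3 6·2 12·1  f→[1+1+1+1+1+1]=6
[q^18] f(1)=1,f(2)=1,f(3)=1,f(6)=1,f(9)=1,f(18)=1 ⇒ 6
n=20: 1·20 2·10 4·5 5·4 10·2 20·1  f→[1+1+1+1+1+1]=6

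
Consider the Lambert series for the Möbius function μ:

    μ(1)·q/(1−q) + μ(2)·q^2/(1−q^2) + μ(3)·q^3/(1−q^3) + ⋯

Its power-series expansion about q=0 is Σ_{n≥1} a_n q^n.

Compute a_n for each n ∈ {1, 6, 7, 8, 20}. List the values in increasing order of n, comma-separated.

1, 0, 0, 0, 0

[q^1] μ(1)=1 ⇒ 1
d|6:{1,2,3,6}  Σμ=1+(-1)+(-1)+1=0
q^7  k|7↦μ(k): 7:-1 1:1  a_7=0
q^8  k|8↦μ(k): 1:1 2:-1 4:0 8:0  a_8=0
n=20: 20·1 10·2 5·4 4·5 2·10 1·20  μ→[0+1+(-1)+0+(-1)+1]=0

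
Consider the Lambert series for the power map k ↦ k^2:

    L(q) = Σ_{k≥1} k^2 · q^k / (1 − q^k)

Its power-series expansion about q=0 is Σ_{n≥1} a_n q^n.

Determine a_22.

a_22 = 610

q^22  k|22↦f(k): 1:1 2:4 11:121 22:484  a_22=610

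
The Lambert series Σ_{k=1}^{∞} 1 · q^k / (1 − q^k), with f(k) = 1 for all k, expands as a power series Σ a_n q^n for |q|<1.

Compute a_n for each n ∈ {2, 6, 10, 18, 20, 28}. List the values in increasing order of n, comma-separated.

2, 4, 4, 6, 6, 6

[q^2] f(1)=1,f(2)=1 ⇒ 2
[q^6] f(1)=1,f(2)=1,f(3)=1,f(6)=1 ⇒ 4
n=10: 1·10 2·5 5·2 10·1  f→[1+1+1+1]=4
n=18: 18·1 9·2 6·3 3·6 2·9 1·18  f→[1+1+1+1+1+1]=6
n=20: 1·20 2·10 4·5 5·4 10·2 20·1  f→[1+1+1+1+1+1]=6
n=28: 28·1 14·2 7·4 4·7 2·14 1·28  f→[1+1+1+1+1+1]=6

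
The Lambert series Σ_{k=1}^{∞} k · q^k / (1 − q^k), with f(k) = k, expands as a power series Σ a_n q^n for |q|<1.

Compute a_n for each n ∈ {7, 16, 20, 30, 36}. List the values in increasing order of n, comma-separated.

d|7:{1,7}  Σf=1+7=8
n=16: 16·1 8·2 4·4 2·8 1·16  f→[16+8+4+2+1]=31
[q^20] f(1)=1,f(2)=2,f(4)=4,f(5)=5,f(10)=10,f(20)=20 ⇒ 42
n=30: 30·1 15·2 10·3 6·5 5·6 3·10 2·15 1·30  f→[30+15+10+6+5+3+2+1]=72
[q^36] f(1)=1,f(2)=2,f(3)=3,f(4)=4,f(6)=6,f(9)=9,f(12)=12,f(18)=18,f(36)=36 ⇒ 91

8, 31, 42, 72, 91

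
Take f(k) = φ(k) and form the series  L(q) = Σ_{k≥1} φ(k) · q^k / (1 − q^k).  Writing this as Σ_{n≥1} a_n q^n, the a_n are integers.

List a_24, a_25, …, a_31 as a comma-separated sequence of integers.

[q^24] φ(1)=1,φ(2)=1,φ(3)=2,φ(4)=2,φ(6)=2,φ(8)=4,φ(12)=4,φ(24)=8 ⇒ 24
n=25: 25·1 5·5 1·25  φ→[20+4+1]=25
[q^26] φ(26)=12,φ(13)=12,φ(2)=1,φ(1)=1 ⇒ 26
q^27  k|27↦φ(k): 1:1 3:2 9:6 27:18  a_27=27
[q^28] φ(28)=12,φ(14)=6,φ(7)=6,φ(4)=2,φ(2)=1,φ(1)=1 ⇒ 28
n=29: 29·1 1·29  φ→[28+1]=29
d|30:{30,15,10,6,5,3,2,1}  Σφ=8+8+4+2+4+2+1+1=30
[q^31] φ(1)=1,φ(31)=30 ⇒ 31

24, 25, 26, 27, 28, 29, 30, 31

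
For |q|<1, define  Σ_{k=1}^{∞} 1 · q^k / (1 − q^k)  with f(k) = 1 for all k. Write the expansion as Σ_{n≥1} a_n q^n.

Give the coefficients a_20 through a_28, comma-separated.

d|20:{1,2,4,5,10,20}  Σf=1+1+1+1+1+1=6
n=21: 1·21 3·7 7·3 21·1  f→[1+1+1+1]=4
q^22  k|22↦f(k): 1:1 2:1 11:1 22:1  a_22=4
n=23: 1·23 23·1  f→[1+1]=2
n=24: 24·1 12·2 8·3 6·4 4·6 3·8 2·12 1·24  f→[1+1+1+1+1+1+1+1]=8
q^25  k|25↦f(k): 25:1 5:1 1:1  a_25=3
[q^26] f(1)=1,f(2)=1,f(13)=1,f(26)=1 ⇒ 4
d|27:{1,3,9,27}  Σf=1+1+1+1=4
n=28: 28·1 14·2 7·4 4·7 2·14 1·28  f→[1+1+1+1+1+1]=6

6, 4, 4, 2, 8, 3, 4, 4, 6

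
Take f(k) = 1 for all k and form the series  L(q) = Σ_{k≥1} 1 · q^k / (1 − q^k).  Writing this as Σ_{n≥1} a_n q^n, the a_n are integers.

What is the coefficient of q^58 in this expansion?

a_58 = 4

[q^58] f(58)=1,f(29)=1,f(2)=1,f(1)=1 ⇒ 4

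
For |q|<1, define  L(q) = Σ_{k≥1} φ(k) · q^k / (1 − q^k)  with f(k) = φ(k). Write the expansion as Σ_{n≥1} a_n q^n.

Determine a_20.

[q^20] φ(1)=1,φ(2)=1,φ(4)=2,φ(5)=4,φ(10)=4,φ(20)=8 ⇒ 20

a_20 = 20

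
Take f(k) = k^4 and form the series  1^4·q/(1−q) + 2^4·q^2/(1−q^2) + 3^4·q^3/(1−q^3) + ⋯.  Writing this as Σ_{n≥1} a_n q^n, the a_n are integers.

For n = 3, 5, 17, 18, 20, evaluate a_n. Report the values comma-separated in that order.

[q^3] f(3)=81,f(1)=1 ⇒ 82
n=5: 5·1 1·5  f→[625+1]=626
q^17  k|17↦f(k): 17:83521 1:1  a_17=83522
[q^18] f(18)=104976,f(9)=6561,f(6)=1296,f(3)=81,f(2)=16,f(1)=1 ⇒ 112931
d|20:{1,2,4,5,10,20}  Σf=1+16+256+625+10000+160000=170898

82, 626, 83522, 112931, 170898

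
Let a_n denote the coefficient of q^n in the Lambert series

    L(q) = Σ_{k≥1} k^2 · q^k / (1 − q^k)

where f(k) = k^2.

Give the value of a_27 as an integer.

a_27 = 820

n=27: 27·1 9·3 3·9 1·27  f→[729+81+9+1]=820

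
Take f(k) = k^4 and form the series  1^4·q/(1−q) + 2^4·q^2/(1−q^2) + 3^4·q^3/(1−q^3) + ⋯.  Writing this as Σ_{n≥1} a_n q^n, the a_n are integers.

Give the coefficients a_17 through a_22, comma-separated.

[q^17] f(1)=1,f(17)=83521 ⇒ 83522
[q^18] f(18)=104976,f(9)=6561,f(6)=1296,f(3)=81,f(2)=16,f(1)=1 ⇒ 112931
[q^19] f(1)=1,f(19)=130321 ⇒ 130322
d|20:{20,10,5,4,2,1}  Σf=160000+10000+625+256+16+1=170898
q^21  k|21↦f(k): 1:1 3:81 7:2401 21:194481  a_21=196964
[q^22] f(1)=1,f(2)=16,f(11)=14641,f(22)=234256 ⇒ 248914

83522, 112931, 130322, 170898, 196964, 248914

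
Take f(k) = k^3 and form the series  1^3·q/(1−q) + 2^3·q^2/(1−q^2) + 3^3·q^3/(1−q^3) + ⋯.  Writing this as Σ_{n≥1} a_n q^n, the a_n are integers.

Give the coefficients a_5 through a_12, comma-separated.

126, 252, 344, 585, 757, 1134, 1332, 2044

n=5: 1·5 5·1  f→[1+125]=126
[q^6] f(1)=1,f(2)=8,f(3)=27,f(6)=216 ⇒ 252
n=7: 7·1 1·7  f→[343+1]=344
[q^8] f(1)=1,f(2)=8,f(4)=64,f(8)=512 ⇒ 585
[q^9] f(9)=729,f(3)=27,f(1)=1 ⇒ 757
n=10: 10·1 5·2 2·5 1·10  f→[1000+125+8+1]=1134
n=11: 1·11 11·1  f→[1+1331]=1332
q^12  k|12↦f(k): 1:1 2:8 3:27 4:64 6:216 12:1728  a_12=2044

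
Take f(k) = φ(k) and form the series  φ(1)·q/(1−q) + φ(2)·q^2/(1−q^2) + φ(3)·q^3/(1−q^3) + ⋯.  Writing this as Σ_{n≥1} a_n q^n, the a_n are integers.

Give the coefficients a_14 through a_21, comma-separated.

q^14  k|14↦φ(k): 1:1 2:1 7:6 14:6  a_14=14
[q^15] φ(15)=8,φ(5)=4,φ(3)=2,φ(1)=1 ⇒ 15
[q^16] φ(1)=1,φ(2)=1,φ(4)=2,φ(8)=4,φ(16)=8 ⇒ 16
q^17  k|17↦φ(k): 17:16 1:1  a_17=17
[q^18] φ(1)=1,φ(2)=1,φ(3)=2,φ(6)=2,φ(9)=6,φ(18)=6 ⇒ 18
d|19:{1,19}  Σφ=1+18=19
n=20: 1·20 2·10 4·5 5·4 10·2 20·1  φ→[1+1+2+4+4+8]=20
n=21: 1·21 3·7 7·3 21·1  φ→[1+2+6+12]=21

14, 15, 16, 17, 18, 19, 20, 21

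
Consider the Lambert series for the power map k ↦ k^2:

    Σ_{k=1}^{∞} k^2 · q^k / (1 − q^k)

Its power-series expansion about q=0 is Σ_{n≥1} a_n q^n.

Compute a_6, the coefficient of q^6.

q^6  k|6↦f(k): 1:1 2:4 3:9 6:36  a_6=50

a_6 = 50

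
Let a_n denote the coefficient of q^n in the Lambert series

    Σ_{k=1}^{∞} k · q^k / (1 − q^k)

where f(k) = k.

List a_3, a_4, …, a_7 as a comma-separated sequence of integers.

n=3: 3·1 1·3  f→[3+1]=4
[q^4] f(1)=1,f(2)=2,f(4)=4 ⇒ 7
q^5  k|5↦f(k): 5:5 1:1  a_5=6
[q^6] f(6)=6,f(3)=3,f(2)=2,f(1)=1 ⇒ 12
n=7: 1·7 7·1  f→[1+7]=8

4, 7, 6, 12, 8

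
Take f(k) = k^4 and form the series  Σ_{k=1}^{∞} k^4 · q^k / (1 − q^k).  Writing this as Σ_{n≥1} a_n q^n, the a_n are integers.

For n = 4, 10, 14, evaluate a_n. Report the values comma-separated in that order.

d|4:{4,2,1}  Σf=256+16+1=273
[q^10] f(10)=10000,f(5)=625,f(2)=16,f(1)=1 ⇒ 10642
n=14: 1·14 2·7 7·2 14·1  f→[1+16+2401+38416]=40834

273, 10642, 40834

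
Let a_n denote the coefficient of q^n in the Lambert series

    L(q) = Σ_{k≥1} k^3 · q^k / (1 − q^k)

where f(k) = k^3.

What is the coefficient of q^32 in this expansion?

a_32 = 37449

d|32:{1,2,4,8,16,32}  Σf=1+8+64+512+4096+32768=37449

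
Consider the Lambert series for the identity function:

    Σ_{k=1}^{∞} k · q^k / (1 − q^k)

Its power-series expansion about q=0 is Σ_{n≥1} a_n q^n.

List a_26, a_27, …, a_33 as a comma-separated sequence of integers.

[q^26] f(1)=1,f(2)=2,f(13)=13,f(26)=26 ⇒ 42
[q^27] f(27)=27,f(9)=9,f(3)=3,f(1)=1 ⇒ 40
[q^28] f(28)=28,f(14)=14,f(7)=7,f(4)=4,f(2)=2,f(1)=1 ⇒ 56
q^29  k|29↦f(k): 1:1 29:29  a_29=30
n=30: 1·30 2·15 3·10 5·6 6·5 10·3 15·2 30·1  f→[1+2+3+5+6+10+15+30]=72
[q^31] f(1)=1,f(31)=31 ⇒ 32
d|32:{32,16,8,4,2,1}  Σf=32+16+8+4+2+1=63
q^33  k|33↦f(k): 33:33 11:11 3:3 1:1  a_33=48

42, 40, 56, 30, 72, 32, 63, 48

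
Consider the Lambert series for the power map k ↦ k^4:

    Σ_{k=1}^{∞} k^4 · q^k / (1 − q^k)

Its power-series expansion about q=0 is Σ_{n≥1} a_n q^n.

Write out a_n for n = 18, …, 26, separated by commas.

112931, 130322, 170898, 196964, 248914, 279842, 358258, 391251, 485554

d|18:{18,9,6,3,2,1}  Σf=104976+6561+1296+81+16+1=112931
n=19: 1·19 19·1  f→[1+130321]=130322
[q^20] f(20)=160000,f(10)=10000,f(5)=625,f(4)=256,f(2)=16,f(1)=1 ⇒ 170898
[q^21] f(21)=194481,f(7)=2401,f(3)=81,f(1)=1 ⇒ 196964
[q^22] f(1)=1,f(2)=16,f(11)=14641,f(22)=234256 ⇒ 248914
q^23  k|23↦f(k): 23:279841 1:1  a_23=279842
d|24:{1,2,3,4,6,8,12,24}  Σf=1+16+81+256+1296+4096+20736+331776=358258
d|25:{1,5,25}  Σf=1+625+390625=391251
q^26  k|26↦f(k): 1:1 2:16 13:28561 26:456976  a_26=485554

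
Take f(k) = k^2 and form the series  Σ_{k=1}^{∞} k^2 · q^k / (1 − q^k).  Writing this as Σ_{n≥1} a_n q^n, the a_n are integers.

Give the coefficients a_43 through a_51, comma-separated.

q^43  k|43↦f(k): 43:1849 1:1  a_43=1850
q^44  k|44↦f(k): 1:1 2:4 4:16 11:121 22:484 44:1936  a_44=2562
[q^45] f(45)=2025,f(15)=225,f(9)=81,f(5)=25,f(3)=9,f(1)=1 ⇒ 2366
d|46:{46,23,2,1}  Σf=2116+529+4+1=2650
d|47:{1,47}  Σf=1+2209=2210
n=48: 48·1 24·2 16·3 12·4 8·6 6·8 4·12 3·16 2·24 1·48  f→[2304+576+256+144+64+36+16+9+4+1]=3410
d|49:{49,7,1}  Σf=2401+49+1=2451
q^50  k|50↦f(k): 1:1 2:4 5:25 10:100 25:625 50:2500  a_50=3255
q^51  k|51↦f(k): 51:2601 17:289 3:9 1:1  a_51=2900

1850, 2562, 2366, 2650, 2210, 3410, 2451, 3255, 2900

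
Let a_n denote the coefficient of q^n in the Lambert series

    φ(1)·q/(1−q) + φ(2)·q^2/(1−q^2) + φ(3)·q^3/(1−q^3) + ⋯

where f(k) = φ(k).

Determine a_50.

[q^50] φ(50)=20,φ(25)=20,φ(10)=4,φ(5)=4,φ(2)=1,φ(1)=1 ⇒ 50

a_50 = 50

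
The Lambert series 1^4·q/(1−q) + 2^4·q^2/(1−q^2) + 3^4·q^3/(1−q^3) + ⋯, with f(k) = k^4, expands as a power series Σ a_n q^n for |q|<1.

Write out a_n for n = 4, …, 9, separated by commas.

273, 626, 1394, 2402, 4369, 6643

d|4:{4,2,1}  Σf=256+16+1=273
q^5  k|5↦f(k): 1:1 5:625  a_5=626
[q^6] f(1)=1,f(2)=16,f(3)=81,f(6)=1296 ⇒ 1394
n=7: 1·7 7·1  f→[1+2401]=2402
q^8  k|8↦f(k): 8:4096 4:256 2:16 1:1  a_8=4369
[q^9] f(1)=1,f(3)=81,f(9)=6561 ⇒ 6643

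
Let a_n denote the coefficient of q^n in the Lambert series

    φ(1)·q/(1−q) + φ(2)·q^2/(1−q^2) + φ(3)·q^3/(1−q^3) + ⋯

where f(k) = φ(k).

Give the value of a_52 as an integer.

[q^52] φ(52)=24,φ(26)=12,φ(13)=12,φ(4)=2,φ(2)=1,φ(1)=1 ⇒ 52

a_52 = 52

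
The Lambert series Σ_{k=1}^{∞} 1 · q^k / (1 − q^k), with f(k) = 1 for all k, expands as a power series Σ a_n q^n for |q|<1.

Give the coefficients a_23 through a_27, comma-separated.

[q^23] f(1)=1,f(23)=1 ⇒ 2
q^24  k|24↦f(k): 1:1 2:1 3:1 4:1 6:1 8:1 12:1 24:1  a_24=8
d|25:{1,5,25}  Σf=1+1+1=3
q^26  k|26↦f(k): 1:1 2:1 13:1 26:1  a_26=4
q^27  k|27↦f(k): 27:1 9:1 3:1 1:1  a_27=4

2, 8, 3, 4, 4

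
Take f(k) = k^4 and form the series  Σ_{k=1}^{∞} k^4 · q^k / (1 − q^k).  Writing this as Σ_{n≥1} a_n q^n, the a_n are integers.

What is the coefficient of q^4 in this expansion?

q^4  k|4↦f(k): 4:256 2:16 1:1  a_4=273

a_4 = 273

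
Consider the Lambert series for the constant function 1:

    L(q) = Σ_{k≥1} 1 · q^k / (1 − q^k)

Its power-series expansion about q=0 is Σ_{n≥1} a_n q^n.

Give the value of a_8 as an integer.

a_8 = 4

[q^8] f(1)=1,f(2)=1,f(4)=1,f(8)=1 ⇒ 4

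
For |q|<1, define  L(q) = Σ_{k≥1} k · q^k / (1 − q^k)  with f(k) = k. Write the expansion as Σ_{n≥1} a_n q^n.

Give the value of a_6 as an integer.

q^6  k|6↦f(k): 1:1 2:2 3:3 6:6  a_6=12

a_6 = 12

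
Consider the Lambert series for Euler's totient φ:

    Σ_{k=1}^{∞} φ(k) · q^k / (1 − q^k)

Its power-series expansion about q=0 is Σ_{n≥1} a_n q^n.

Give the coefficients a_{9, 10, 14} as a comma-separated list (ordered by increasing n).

q^9  k|9↦φ(k): 1:1 3:2 9:6  a_9=9
q^10  k|10↦φ(k): 10:4 5:4 2:1 1:1  a_10=10
q^14  k|14↦φ(k): 14:6 7:6 2:1 1:1  a_14=14

9, 10, 14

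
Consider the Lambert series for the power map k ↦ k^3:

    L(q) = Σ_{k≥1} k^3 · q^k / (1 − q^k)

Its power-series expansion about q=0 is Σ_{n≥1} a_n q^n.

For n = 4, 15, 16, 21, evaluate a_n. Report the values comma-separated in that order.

n=4: 4·1 2·2 1·4  f→[64+8+1]=73
n=15: 1·15 3·5 5·3 15·1  f→[1+27+125+3375]=3528
d|16:{16,8,4,2,1}  Σf=4096+512+64+8+1=4681
q^21  k|21↦f(k): 1:1 3:27 7:343 21:9261  a_21=9632

73, 3528, 4681, 9632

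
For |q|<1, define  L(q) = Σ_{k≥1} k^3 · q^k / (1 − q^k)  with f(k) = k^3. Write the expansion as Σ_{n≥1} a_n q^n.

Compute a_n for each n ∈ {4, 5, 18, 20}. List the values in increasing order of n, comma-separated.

[q^4] f(1)=1,f(2)=8,f(4)=64 ⇒ 73
q^5  k|5↦f(k): 5:125 1:1  a_5=126
q^18  k|18↦f(k): 18:5832 9:729 6:216 3:27 2:8 1:1  a_18=6813
d|20:{1,2,4,5,10,20}  Σf=1+8+64+125+1000+8000=9198

73, 126, 6813, 9198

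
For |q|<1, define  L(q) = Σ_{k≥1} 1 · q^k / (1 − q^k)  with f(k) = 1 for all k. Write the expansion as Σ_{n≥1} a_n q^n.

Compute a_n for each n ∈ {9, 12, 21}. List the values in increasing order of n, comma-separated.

3, 6, 4

q^9  k|9↦f(k): 1:1 3:1 9:1  a_9=3
n=12: 1·12 2·6 3·4 4·3 6·2 12·1  f→[1+1+1+1+1+1]=6
q^21  k|21↦f(k): 21:1 7:1 3:1 1:1  a_21=4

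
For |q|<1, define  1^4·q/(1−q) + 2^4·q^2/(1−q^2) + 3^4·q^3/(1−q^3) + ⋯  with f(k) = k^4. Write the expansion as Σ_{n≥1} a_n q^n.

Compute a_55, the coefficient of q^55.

q^55  k|55↦f(k): 1:1 5:625 11:14641 55:9150625  a_55=9165892

a_55 = 9165892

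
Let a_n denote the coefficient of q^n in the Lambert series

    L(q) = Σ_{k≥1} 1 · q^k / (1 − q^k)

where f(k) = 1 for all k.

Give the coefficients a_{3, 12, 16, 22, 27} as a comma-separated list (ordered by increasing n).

q^3  k|3↦f(k): 1:1 3:1  a_3=2
n=12: 1·12 2·6 3·4 4·3 6·2 12·1  f→[1+1+1+1+1+1]=6
[q^16] f(1)=1,f(2)=1,f(4)=1,f(8)=1,f(16)=1 ⇒ 5
[q^22] f(22)=1,f(11)=1,f(2)=1,f(1)=1 ⇒ 4
d|27:{1,3,9,27}  Σf=1+1+1+1=4

2, 6, 5, 4, 4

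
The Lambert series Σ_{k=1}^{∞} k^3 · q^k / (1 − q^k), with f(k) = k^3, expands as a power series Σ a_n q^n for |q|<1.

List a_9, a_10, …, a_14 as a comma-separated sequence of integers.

757, 1134, 1332, 2044, 2198, 3096

[q^9] f(9)=729,f(3)=27,f(1)=1 ⇒ 757
[q^10] f(10)=1000,f(5)=125,f(2)=8,f(1)=1 ⇒ 1134
n=11: 11·1 1·11  f→[1331+1]=1332
[q^12] f(12)=1728,f(6)=216,f(4)=64,f(3)=27,f(2)=8,f(1)=1 ⇒ 2044
q^13  k|13↦f(k): 13:2197 1:1  a_13=2198
q^14  k|14↦f(k): 14:2744 7:343 2:8 1:1  a_14=3096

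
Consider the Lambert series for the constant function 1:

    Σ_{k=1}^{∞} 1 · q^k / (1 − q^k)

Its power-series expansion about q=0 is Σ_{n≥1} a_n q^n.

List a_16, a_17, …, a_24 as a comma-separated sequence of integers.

n=16: 16·1 8·2 4·4 2·8 1·16  f→[1+1+1+1+1]=5
d|17:{17,1}  Σf=1+1=2
n=18: 18·1 9·2 6·3 3·6 2·9 1·18  f→[1+1+1+1+1+1]=6
n=19: 19·1 1·19  f→[1+1]=2
q^20  k|20↦f(k): 20:1 10:1 5:1 4:1 2:1 1:1  a_20=6
n=21: 1·21 3·7 7·3 21·1  f→[1+1+1+1]=4
[q^22] f(22)=1,f(11)=1,f(2)=1,f(1)=1 ⇒ 4
[q^23] f(1)=1,f(23)=1 ⇒ 2
[q^24] f(1)=1,f(2)=1,f(3)=1,f(4)=1,f(6)=1,f(8)=1,f(12)=1,f(24)=1 ⇒ 8

5, 2, 6, 2, 6, 4, 4, 2, 8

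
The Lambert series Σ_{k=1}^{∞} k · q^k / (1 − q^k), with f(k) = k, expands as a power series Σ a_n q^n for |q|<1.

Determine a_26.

a_26 = 42

q^26  k|26↦f(k): 26:26 13:13 2:2 1:1  a_26=42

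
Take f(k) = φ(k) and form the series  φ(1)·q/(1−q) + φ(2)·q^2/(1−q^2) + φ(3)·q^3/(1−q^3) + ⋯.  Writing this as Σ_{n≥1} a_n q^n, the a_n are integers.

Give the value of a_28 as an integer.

q^28  k|28↦φ(k): 1:1 2:1 4:2 7:6 14:6 28:12  a_28=28

a_28 = 28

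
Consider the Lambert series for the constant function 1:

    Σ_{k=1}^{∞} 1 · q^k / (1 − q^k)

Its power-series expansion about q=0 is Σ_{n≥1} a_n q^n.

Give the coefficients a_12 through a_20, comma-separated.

6, 2, 4, 4, 5, 2, 6, 2, 6

[q^12] f(1)=1,f(2)=1,f(3)=1,f(4)=1,f(6)=1,f(12)=1 ⇒ 6
[q^13] f(13)=1,f(1)=1 ⇒ 2
q^14  k|14↦f(k): 1:1 2:1 7:1 14:1  a_14=4
q^15  k|15↦f(k): 1:1 3:1 5:1 15:1  a_15=4
d|16:{1,2,4,8,16}  Σf=1+1+1+1+1=5
q^17  k|17↦f(k): 1:1 17:1  a_17=2
q^18  k|18↦f(k): 18:1 9:1 6:1 3:1 2:1 1:1  a_18=6
[q^19] f(19)=1,f(1)=1 ⇒ 2
d|20:{20,10,5,4,2,1}  Σf=1+1+1+1+1+1=6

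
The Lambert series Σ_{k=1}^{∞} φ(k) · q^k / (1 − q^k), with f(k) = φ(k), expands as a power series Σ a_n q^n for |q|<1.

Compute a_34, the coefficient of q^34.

[q^34] φ(1)=1,φ(2)=1,φ(17)=16,φ(34)=16 ⇒ 34

a_34 = 34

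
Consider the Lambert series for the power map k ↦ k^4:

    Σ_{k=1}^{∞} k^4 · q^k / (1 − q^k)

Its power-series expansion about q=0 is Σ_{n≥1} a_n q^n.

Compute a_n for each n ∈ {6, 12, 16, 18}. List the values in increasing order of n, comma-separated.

1394, 22386, 69905, 112931

n=6: 1·6 2·3 3·2 6·1  f→[1+16+81+1296]=1394
[q^12] f(12)=20736,f(6)=1296,f(4)=256,f(3)=81,f(2)=16,f(1)=1 ⇒ 22386
d|16:{1,2,4,8,16}  Σf=1+16+256+4096+65536=69905
d|18:{18,9,6,3,2,1}  Σf=104976+6561+1296+81+16+1=112931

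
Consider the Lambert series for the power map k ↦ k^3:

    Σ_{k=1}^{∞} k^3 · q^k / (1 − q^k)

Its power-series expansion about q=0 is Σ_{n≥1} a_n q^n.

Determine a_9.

a_9 = 757

[q^9] f(9)=729,f(3)=27,f(1)=1 ⇒ 757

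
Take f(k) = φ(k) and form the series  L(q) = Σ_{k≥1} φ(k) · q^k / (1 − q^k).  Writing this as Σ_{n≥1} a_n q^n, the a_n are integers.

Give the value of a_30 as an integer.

q^30  k|30↦φ(k): 30:8 15:8 10:4 6:2 5:4 3:2 2:1 1:1  a_30=30

a_30 = 30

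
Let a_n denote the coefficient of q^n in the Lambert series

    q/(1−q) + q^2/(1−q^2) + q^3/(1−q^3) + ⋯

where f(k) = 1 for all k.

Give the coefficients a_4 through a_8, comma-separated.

3, 2, 4, 2, 4

[q^4] f(4)=1,f(2)=1,f(1)=1 ⇒ 3
d|5:{1,5}  Σf=1+1=2
[q^6] f(1)=1,f(2)=1,f(3)=1,f(6)=1 ⇒ 4
n=7: 1·7 7·1  f→[1+1]=2
d|8:{1,2,4,8}  Σf=1+1+1+1=4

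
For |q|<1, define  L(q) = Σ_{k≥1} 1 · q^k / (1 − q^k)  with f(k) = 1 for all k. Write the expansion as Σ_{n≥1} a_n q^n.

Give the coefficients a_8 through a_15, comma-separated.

4, 3, 4, 2, 6, 2, 4, 4

q^8  k|8↦f(k): 1:1 2:1 4:1 8:1  a_8=4
q^9  k|9↦f(k): 9:1 3:1 1:1  a_9=3
[q^10] f(10)=1,f(5)=1,f(2)=1,f(1)=1 ⇒ 4
d|11:{11,1}  Σf=1+1=2
[q^12] f(1)=1,f(2)=1,f(3)=1,f(4)=1,f(6)=1,f(12)=1 ⇒ 6
[q^13] f(13)=1,f(1)=1 ⇒ 2
[q^14] f(14)=1,f(7)=1,f(2)=1,f(1)=1 ⇒ 4
d|15:{15,5,3,1}  Σf=1+1+1+1=4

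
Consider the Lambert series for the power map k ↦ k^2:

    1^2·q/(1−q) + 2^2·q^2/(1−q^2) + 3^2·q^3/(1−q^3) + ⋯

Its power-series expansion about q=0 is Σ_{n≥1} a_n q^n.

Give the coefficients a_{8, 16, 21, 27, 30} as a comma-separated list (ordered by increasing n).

d|8:{1,2,4,8}  Σf=1+4+16+64=85
n=16: 16·1 8·2 4·4 2·8 1·16  f→[256+64+16+4+1]=341
n=21: 1·21 3·7 7·3 21·1  f→[1+9+49+441]=500
[q^27] f(27)=729,f(9)=81,f(3)=9,f(1)=1 ⇒ 820
n=30: 1·30 2·15 3·10 5·6 6·5 10·3 15·2 30·1  f→[1+4+9+25+36+100+225+900]=1300

85, 341, 500, 820, 1300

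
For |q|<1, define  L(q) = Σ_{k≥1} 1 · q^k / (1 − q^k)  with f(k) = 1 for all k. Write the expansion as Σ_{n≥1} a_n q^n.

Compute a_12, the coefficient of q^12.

d|12:{1,2,3,4,6,12}  Σf=1+1+1+1+1+1=6

a_12 = 6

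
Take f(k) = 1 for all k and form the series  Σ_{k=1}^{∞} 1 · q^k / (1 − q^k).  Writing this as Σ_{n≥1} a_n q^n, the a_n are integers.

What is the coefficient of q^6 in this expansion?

n=6: 1·6 2·3 3·2 6·1  f→[1+1+1+1]=4

a_6 = 4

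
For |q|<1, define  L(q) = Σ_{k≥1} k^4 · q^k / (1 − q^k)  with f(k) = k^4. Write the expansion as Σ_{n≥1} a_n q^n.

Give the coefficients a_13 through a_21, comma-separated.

28562, 40834, 51332, 69905, 83522, 112931, 130322, 170898, 196964

q^13  k|13↦f(k): 13:28561 1:1  a_13=28562
d|14:{1,2,7,14}  Σf=1+16+2401+38416=40834
n=15: 15·1 5·3 3·5 1·15  f→[50625+625+81+1]=51332
n=16: 1·16 2·8 4·4 8·2 16·1  f→[1+16+256+4096+65536]=69905
q^17  k|17↦f(k): 1:1 17:83521  a_17=83522
[q^18] f(1)=1,f(2)=16,f(3)=81,f(6)=1296,f(9)=6561,f(18)=104976 ⇒ 112931
n=19: 1·19 19·1  f→[1+130321]=130322
[q^20] f(1)=1,f(2)=16,f(4)=256,f(5)=625,f(10)=10000,f(20)=160000 ⇒ 170898
n=21: 21·1 7·3 3·7 1·21  f→[194481+2401+81+1]=196964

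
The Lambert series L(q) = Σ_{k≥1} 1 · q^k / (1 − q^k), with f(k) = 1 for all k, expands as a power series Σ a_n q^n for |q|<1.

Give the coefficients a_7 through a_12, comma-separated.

q^7  k|7↦f(k): 1:1 7:1  a_7=2
[q^8] f(8)=1,f(4)=1,f(2)=1,f(1)=1 ⇒ 4
n=9: 9·1 3·3 1·9  f→[1+1+1]=3
d|10:{10,5,2,1}  Σf=1+1+1+1=4
n=11: 1·11 11·1  f→[1+1]=2
d|12:{12,6,4,3,2,1}  Σf=1+1+1+1+1+1=6

2, 4, 3, 4, 2, 6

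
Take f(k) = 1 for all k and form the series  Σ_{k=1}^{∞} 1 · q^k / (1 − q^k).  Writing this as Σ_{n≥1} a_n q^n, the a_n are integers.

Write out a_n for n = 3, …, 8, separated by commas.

[q^3] f(3)=1,f(1)=1 ⇒ 2
[q^4] f(1)=1,f(2)=1,f(4)=1 ⇒ 3
[q^5] f(5)=1,f(1)=1 ⇒ 2
d|6:{6,3,2,1}  Σf=1+1+1+1=4
d|7:{7,1}  Σf=1+1=2
n=8: 1·8 2·4 4·2 8·1  f→[1+1+1+1]=4

2, 3, 2, 4, 2, 4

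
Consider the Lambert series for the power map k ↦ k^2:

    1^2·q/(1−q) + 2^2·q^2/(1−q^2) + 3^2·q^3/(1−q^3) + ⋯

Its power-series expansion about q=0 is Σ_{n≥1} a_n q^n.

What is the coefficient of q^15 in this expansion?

a_15 = 260

n=15: 15·1 5·3 3·5 1·15  f→[225+25+9+1]=260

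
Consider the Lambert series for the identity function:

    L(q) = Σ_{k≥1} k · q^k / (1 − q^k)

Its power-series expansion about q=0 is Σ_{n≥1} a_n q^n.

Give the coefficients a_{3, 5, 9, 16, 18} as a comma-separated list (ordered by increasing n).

d|3:{3,1}  Σf=3+1=4
d|5:{5,1}  Σf=5+1=6
q^9  k|9↦f(k): 1:1 3:3 9:9  a_9=13
q^16  k|16↦f(k): 1:1 2:2 4:4 8:8 16:16  a_16=31
q^18  k|18↦f(k): 18:18 9:9 6:6 3:3 2:2 1:1  a_18=39

4, 6, 13, 31, 39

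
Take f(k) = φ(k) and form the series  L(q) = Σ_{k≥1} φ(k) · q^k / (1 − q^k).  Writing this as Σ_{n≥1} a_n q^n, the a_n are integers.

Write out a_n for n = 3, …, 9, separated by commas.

d|3:{3,1}  Σφ=2+1=3
q^4  k|4↦φ(k): 1:1 2:1 4:2  a_4=4
d|5:{5,1}  Σφ=4+1=5
[q^6] φ(1)=1,φ(2)=1,φ(3)=2,φ(6)=2 ⇒ 6
[q^7] φ(1)=1,φ(7)=6 ⇒ 7
n=8: 8·1 4·2 2·4 1·8  φ→[4+2+1+1]=8
q^9  k|9↦φ(k): 1:1 3:2 9:6  a_9=9

3, 4, 5, 6, 7, 8, 9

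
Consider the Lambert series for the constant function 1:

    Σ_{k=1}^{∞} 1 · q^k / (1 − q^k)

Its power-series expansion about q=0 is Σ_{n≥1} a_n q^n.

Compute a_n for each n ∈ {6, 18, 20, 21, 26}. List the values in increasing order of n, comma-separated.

n=6: 6·1 3·2 2·3 1·6  f→[1+1+1+1]=4
q^18  k|18↦f(k): 18:1 9:1 6:1 3:1 2:1 1:1  a_18=6
[q^20] f(20)=1,f(10)=1,f(5)=1,f(4)=1,f(2)=1,f(1)=1 ⇒ 6
[q^21] f(21)=1,f(7)=1,f(3)=1,f(1)=1 ⇒ 4
q^26  k|26↦f(k): 1:1 2:1 13:1 26:1  a_26=4

4, 6, 6, 4, 4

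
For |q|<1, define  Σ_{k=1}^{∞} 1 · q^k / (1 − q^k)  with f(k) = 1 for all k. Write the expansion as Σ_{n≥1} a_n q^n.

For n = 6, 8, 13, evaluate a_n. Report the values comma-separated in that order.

q^6  k|6↦f(k): 6:1 3:1 2:1 1:1  a_6=4
d|8:{8,4,2,1}  Σf=1+1+1+1=4
d|13:{1,13}  Σf=1+1=2

4, 4, 2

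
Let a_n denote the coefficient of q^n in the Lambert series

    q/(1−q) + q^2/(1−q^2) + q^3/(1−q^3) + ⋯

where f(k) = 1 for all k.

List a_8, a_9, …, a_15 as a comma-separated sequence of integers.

4, 3, 4, 2, 6, 2, 4, 4

[q^8] f(1)=1,f(2)=1,f(4)=1,f(8)=1 ⇒ 4
q^9  k|9↦f(k): 1:1 3:1 9:1  a_9=3
n=10: 10·1 5·2 2·5 1·10  f→[1+1+1+1]=4
[q^11] f(11)=1,f(1)=1 ⇒ 2
[q^12] f(1)=1,f(2)=1,f(3)=1,f(4)=1,f(6)=1,f(12)=1 ⇒ 6
q^13  k|13↦f(k): 1:1 13:1  a_13=2
n=14: 14·1 7·2 2·7 1·14  f→[1+1+1+1]=4
q^15  k|15↦f(k): 1:1 3:1 5:1 15:1  a_15=4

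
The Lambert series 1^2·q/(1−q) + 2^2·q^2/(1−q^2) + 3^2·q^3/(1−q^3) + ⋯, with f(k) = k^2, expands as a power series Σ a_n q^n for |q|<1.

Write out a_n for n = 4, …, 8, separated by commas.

q^4  k|4↦f(k): 4:16 2:4 1:1  a_4=21
q^5  k|5↦f(k): 1:1 5:25  a_5=26
d|6:{6,3,2,1}  Σf=36+9+4+1=50
[q^7] f(1)=1,f(7)=49 ⇒ 50
d|8:{8,4,2,1}  Σf=64+16+4+1=85

21, 26, 50, 50, 85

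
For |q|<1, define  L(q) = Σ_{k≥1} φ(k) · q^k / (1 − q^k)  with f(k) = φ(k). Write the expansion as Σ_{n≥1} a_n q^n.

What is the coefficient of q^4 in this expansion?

d|4:{1,2,4}  Σφ=1+1+2=4

a_4 = 4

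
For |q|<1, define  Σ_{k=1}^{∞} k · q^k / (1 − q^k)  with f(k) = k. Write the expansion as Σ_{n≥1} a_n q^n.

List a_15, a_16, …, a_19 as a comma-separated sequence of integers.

24, 31, 18, 39, 20

q^15  k|15↦f(k): 15:15 5:5 3:3 1:1  a_15=24
[q^16] f(16)=16,f(8)=8,f(4)=4,f(2)=2,f(1)=1 ⇒ 31
[q^17] f(1)=1,f(17)=17 ⇒ 18
[q^18] f(18)=18,f(9)=9,f(6)=6,f(3)=3,f(2)=2,f(1)=1 ⇒ 39
d|19:{19,1}  Σf=19+1=20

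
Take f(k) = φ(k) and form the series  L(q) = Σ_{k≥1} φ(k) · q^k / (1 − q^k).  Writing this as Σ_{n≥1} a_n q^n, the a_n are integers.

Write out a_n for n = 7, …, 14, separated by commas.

n=7: 7·1 1·7  φ→[6+1]=7
n=8: 1·8 2·4 4·2 8·1  φ→[1+1+2+4]=8
d|9:{1,3,9}  Σφ=1+2+6=9
q^10  k|10↦φ(k): 10:4 5:4 2:1 1:1  a_10=10
q^11  k|11↦φ(k): 11:10 1:1  a_11=11
n=12: 12·1 6·2 4·3 3·4 2·6 1·12  φ→[4+2+2+2+1+1]=12
[q^13] φ(13)=12,φ(1)=1 ⇒ 13
q^14  k|14↦φ(k): 1:1 2:1 7:6 14:6  a_14=14

7, 8, 9, 10, 11, 12, 13, 14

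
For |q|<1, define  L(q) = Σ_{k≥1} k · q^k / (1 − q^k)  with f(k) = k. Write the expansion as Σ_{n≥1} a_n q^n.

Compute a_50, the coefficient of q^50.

a_50 = 93

n=50: 1·50 2·25 5·10 10·5 25·2 50·1  f→[1+2+5+10+25+50]=93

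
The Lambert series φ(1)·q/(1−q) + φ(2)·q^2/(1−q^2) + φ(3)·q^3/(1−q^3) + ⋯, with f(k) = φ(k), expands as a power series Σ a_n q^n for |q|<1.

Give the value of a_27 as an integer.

n=27: 1·27 3·9 9·3 27·1  φ→[1+2+6+18]=27

a_27 = 27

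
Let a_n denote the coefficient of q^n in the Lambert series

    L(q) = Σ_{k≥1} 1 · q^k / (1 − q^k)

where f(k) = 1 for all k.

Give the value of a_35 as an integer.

a_35 = 4

n=35: 1·35 5·7 7·5 35·1  f→[1+1+1+1]=4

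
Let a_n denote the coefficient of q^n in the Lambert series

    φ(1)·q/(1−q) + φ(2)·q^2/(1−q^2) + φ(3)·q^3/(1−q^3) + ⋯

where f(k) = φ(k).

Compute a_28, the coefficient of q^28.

d|28:{1,2,4,7,14,28}  Σφ=1+1+2+6+6+12=28

a_28 = 28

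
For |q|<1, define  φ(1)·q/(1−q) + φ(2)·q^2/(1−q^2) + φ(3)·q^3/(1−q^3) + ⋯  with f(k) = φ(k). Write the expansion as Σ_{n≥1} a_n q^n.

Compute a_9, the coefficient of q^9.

[q^9] φ(1)=1,φ(3)=2,φ(9)=6 ⇒ 9

a_9 = 9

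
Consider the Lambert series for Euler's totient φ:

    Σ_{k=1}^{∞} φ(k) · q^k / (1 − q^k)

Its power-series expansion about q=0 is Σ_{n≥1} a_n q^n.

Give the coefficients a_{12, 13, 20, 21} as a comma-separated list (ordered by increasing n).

[q^12] φ(12)=4,φ(6)=2,φ(4)=2,φ(3)=2,φ(2)=1,φ(1)=1 ⇒ 12
n=13: 1·13 13·1  φ→[1+12]=13
[q^20] φ(20)=8,φ(10)=4,φ(5)=4,φ(4)=2,φ(2)=1,φ(1)=1 ⇒ 20
[q^21] φ(1)=1,φ(3)=2,φ(7)=6,φ(21)=12 ⇒ 21

12, 13, 20, 21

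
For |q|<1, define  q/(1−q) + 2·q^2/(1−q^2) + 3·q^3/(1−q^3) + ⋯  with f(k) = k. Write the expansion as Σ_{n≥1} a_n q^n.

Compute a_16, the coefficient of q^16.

a_16 = 31

q^16  k|16↦f(k): 1:1 2:2 4:4 8:8 16:16  a_16=31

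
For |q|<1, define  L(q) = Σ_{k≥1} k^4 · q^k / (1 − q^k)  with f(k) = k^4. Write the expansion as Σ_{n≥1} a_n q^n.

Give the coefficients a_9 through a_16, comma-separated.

6643, 10642, 14642, 22386, 28562, 40834, 51332, 69905

d|9:{1,3,9}  Σf=1+81+6561=6643
d|10:{1,2,5,10}  Σf=1+16+625+10000=10642
d|11:{1,11}  Σf=1+14641=14642
q^12  k|12↦f(k): 12:20736 6:1296 4:256 3:81 2:16 1:1  a_12=22386
[q^13] f(13)=28561,f(1)=1 ⇒ 28562
[q^14] f(14)=38416,f(7)=2401,f(2)=16,f(1)=1 ⇒ 40834
q^15  k|15↦f(k): 15:50625 5:625 3:81 1:1  a_15=51332
q^16  k|16↦f(k): 16:65536 8:4096 4:256 2:16 1:1  a_16=69905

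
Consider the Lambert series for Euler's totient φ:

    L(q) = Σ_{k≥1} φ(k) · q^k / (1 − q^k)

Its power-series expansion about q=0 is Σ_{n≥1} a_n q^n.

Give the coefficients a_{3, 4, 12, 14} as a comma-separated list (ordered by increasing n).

[q^3] φ(3)=2,φ(1)=1 ⇒ 3
d|4:{4,2,1}  Σφ=2+1+1=4
[q^12] φ(1)=1,φ(2)=1,φ(3)=2,φ(4)=2,φ(6)=2,φ(12)=4 ⇒ 12
[q^14] φ(14)=6,φ(7)=6,φ(2)=1,φ(1)=1 ⇒ 14

3, 4, 12, 14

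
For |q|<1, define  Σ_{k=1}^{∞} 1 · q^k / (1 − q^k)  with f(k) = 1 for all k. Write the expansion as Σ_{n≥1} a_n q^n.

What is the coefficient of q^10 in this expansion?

a_10 = 4

d|10:{1,2,5,10}  Σf=1+1+1+1=4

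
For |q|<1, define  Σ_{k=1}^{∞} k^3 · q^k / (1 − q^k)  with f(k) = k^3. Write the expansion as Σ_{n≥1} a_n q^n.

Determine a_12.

q^12  k|12↦f(k): 12:1728 6:216 4:64 3:27 2:8 1:1  a_12=2044

a_12 = 2044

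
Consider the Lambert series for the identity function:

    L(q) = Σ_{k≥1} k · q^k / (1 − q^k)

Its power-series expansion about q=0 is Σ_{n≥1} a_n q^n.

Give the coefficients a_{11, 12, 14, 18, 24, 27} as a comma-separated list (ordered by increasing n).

n=11: 1·11 11·1  f→[1+11]=12
q^12  k|12↦f(k): 1:1 2:2 3:3 4:4 6:6 12:12  a_12=28
d|14:{14,7,2,1}  Σf=14+7+2+1=24
[q^18] f(18)=18,f(9)=9,f(6)=6,f(3)=3,f(2)=2,f(1)=1 ⇒ 39
n=24: 1·24 2·12 3·8 4·6 6·4 8·3 12·2 24·1  f→[1+2+3+4+6+8+12+24]=60
[q^27] f(27)=27,f(9)=9,f(3)=3,f(1)=1 ⇒ 40

12, 28, 24, 39, 60, 40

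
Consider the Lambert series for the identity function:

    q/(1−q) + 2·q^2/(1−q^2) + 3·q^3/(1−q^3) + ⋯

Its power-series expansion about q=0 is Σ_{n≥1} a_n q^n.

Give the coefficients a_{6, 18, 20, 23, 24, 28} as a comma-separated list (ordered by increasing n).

12, 39, 42, 24, 60, 56

[q^6] f(6)=6,f(3)=3,f(2)=2,f(1)=1 ⇒ 12
q^18  k|18↦f(k): 18:18 9:9 6:6 3:3 2:2 1:1  a_18=39
n=20: 1·20 2·10 4·5 5·4 10·2 20·1  f→[1+2+4+5+10+20]=42
[q^23] f(23)=23,f(1)=1 ⇒ 24
n=24: 1·24 2·12 3·8 4·6 6·4 8·3 12·2 24·1  f→[1+2+3+4+6+8+12+24]=60
[q^28] f(1)=1,f(2)=2,f(4)=4,f(7)=7,f(14)=14,f(28)=28 ⇒ 56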